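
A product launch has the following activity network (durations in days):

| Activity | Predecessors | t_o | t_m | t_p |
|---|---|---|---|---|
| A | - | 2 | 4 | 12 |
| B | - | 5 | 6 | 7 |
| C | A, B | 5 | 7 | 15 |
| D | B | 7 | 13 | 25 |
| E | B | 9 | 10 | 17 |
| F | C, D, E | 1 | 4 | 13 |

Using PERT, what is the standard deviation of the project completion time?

te_A = (2 + 4·4 + 12)/6 = 30/6 = 5; σ²_A = ((12−2)/6)² = 2.778
te_B = (5 + 4·6 + 7)/6 = 36/6 = 6; σ²_B = ((7−5)/6)² = 0.111
te_C = (5 + 4·7 + 15)/6 = 48/6 = 8; σ²_C = ((15−5)/6)² = 2.778
te_D = (7 + 4·13 + 25)/6 = 84/6 = 14; σ²_D = ((25−7)/6)² = 9.000
te_E = (9 + 4·10 + 17)/6 = 66/6 = 11; σ²_E = ((17−9)/6)² = 1.778
te_F = (1 + 4·4 + 13)/6 = 30/6 = 5; σ²_F = ((13−1)/6)² = 4.000

Forward pass:
ES_A = 0; EF_A = 5
ES_B = 0; EF_B = 6
ES_C = max(EF_A=5, EF_B=6) = 6; EF_C = 6+8 = 14
ES_D = 6; EF_D = 6+14 = 20
ES_E = 6; EF_E = 6+11 = 17
ES_F = max(EF_C=14, EF_D=20, EF_E=17) = 20; EF_F = 20+5 = 25
Expected project duration μ = 25 days. Critical path: B → D → F.

Variance along critical path = 0.111 + 9.000 + 4.000 = 13.111
σ = √13.111 = 3.621 days

3.62 days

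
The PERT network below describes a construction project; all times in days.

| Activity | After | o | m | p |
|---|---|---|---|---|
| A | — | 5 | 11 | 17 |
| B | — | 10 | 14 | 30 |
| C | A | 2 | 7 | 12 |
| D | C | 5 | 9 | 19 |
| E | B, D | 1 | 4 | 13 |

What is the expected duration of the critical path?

33 days

te_A = (5 + 4·11 + 17)/6 = 66/6 = 11
te_B = (10 + 4·14 + 30)/6 = 96/6 = 16
te_C = (2 + 4·7 + 12)/6 = 42/6 = 7
te_D = (5 + 4·9 + 19)/6 = 60/6 = 10
te_E = (1 + 4·4 + 13)/6 = 30/6 = 5

Forward pass:
ES_A = 0; EF_A = 11
ES_B = 0; EF_B = 16
ES_C = 11; EF_C = 11+7 = 18
ES_D = 18; EF_D = 18+10 = 28
ES_E = max(EF_B=16, EF_D=28) = 28; EF_E = 28+5 = 33
Expected project duration μ = 33 days. Critical path: A → C → D → E.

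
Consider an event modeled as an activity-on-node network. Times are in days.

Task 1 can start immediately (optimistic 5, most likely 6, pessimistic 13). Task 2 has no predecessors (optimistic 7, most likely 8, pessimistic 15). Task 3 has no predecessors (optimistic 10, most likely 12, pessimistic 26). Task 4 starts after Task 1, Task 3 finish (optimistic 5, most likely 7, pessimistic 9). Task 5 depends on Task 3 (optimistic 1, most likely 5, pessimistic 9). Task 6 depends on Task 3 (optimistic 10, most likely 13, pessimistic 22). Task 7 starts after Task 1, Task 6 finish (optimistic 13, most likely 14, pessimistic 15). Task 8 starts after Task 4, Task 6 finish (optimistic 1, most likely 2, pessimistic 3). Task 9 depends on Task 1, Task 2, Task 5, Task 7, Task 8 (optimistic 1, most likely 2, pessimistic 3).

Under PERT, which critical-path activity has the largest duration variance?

te_Task 1 = (5 + 4·6 + 13)/6 = 42/6 = 7; σ²_Task 1 = ((13−5)/6)² = 1.778
te_Task 2 = (7 + 4·8 + 15)/6 = 54/6 = 9; σ²_Task 2 = ((15−7)/6)² = 1.778
te_Task 3 = (10 + 4·12 + 26)/6 = 84/6 = 14; σ²_Task 3 = ((26−10)/6)² = 7.111
te_Task 4 = (5 + 4·7 + 9)/6 = 42/6 = 7; σ²_Task 4 = ((9−5)/6)² = 0.444
te_Task 5 = (1 + 4·5 + 9)/6 = 30/6 = 5; σ²_Task 5 = ((9−1)/6)² = 1.778
te_Task 6 = (10 + 4·13 + 22)/6 = 84/6 = 14; σ²_Task 6 = ((22−10)/6)² = 4.000
te_Task 7 = (13 + 4·14 + 15)/6 = 84/6 = 14; σ²_Task 7 = ((15−13)/6)² = 0.111
te_Task 8 = (1 + 4·2 + 3)/6 = 12/6 = 2; σ²_Task 8 = ((3−1)/6)² = 0.111
te_Task 9 = (1 + 4·2 + 3)/6 = 12/6 = 2; σ²_Task 9 = ((3−1)/6)² = 0.111

Forward pass:
ES_Task 1 = 0; EF_Task 1 = 7
ES_Task 2 = 0; EF_Task 2 = 9
ES_Task 3 = 0; EF_Task 3 = 14
ES_Task 4 = max(EF_Task 1=7, EF_Task 3=14) = 14; EF_Task 4 = 14+7 = 21
ES_Task 5 = 14; EF_Task 5 = 14+5 = 19
ES_Task 6 = 14; EF_Task 6 = 14+14 = 28
ES_Task 7 = max(EF_Task 1=7, EF_Task 6=28) = 28; EF_Task 7 = 28+14 = 42
ES_Task 8 = max(EF_Task 4=21, EF_Task 6=28) = 28; EF_Task 8 = 28+2 = 30
ES_Task 9 = max(EF_Task 1=7, EF_Task 2=9, EF_Task 5=19, EF_Task 7=42, EF_Task 8=30) = 42; EF_Task 9 = 42+2 = 44
Expected project duration μ = 44 days. Critical path: Task 3 → Task 6 → Task 7 → Task 9.

Variances on critical path: σ²_Task 3=7.111, σ²_Task 6=4.000, σ²_Task 7=0.111, σ²_Task 9=0.111.
Largest is σ²_Task 3 = 7.111.

Task 3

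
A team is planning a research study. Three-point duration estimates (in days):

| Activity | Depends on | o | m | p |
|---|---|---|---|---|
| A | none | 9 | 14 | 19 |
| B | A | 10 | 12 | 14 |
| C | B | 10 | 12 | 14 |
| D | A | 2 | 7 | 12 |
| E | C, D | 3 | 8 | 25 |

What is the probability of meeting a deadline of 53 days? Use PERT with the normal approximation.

te_A = (9 + 4·14 + 19)/6 = 84/6 = 14; σ²_A = ((19−9)/6)² = 2.778
te_B = (10 + 4·12 + 14)/6 = 72/6 = 12; σ²_B = ((14−10)/6)² = 0.444
te_C = (10 + 4·12 + 14)/6 = 72/6 = 12; σ²_C = ((14−10)/6)² = 0.444
te_D = (2 + 4·7 + 12)/6 = 42/6 = 7; σ²_D = ((12−2)/6)² = 2.778
te_E = (3 + 4·8 + 25)/6 = 60/6 = 10; σ²_E = ((25−3)/6)² = 13.444

Forward pass:
ES_A = 0; EF_A = 14
ES_B = 14; EF_B = 14+12 = 26
ES_C = 26; EF_C = 26+12 = 38
ES_D = 14; EF_D = 14+7 = 21
ES_E = max(EF_C=38, EF_D=21) = 38; EF_E = 38+10 = 48
Expected project duration μ = 48 days. Critical path: A → B → C → E.

Variance along critical path = 2.778 + 0.444 + 0.444 + 13.444 = 17.111; σ = √17.111 = 4.137 days.
Z = (53 − 48) / 4.137 = 1.209
P(T ≤ 53) = Φ(1.209) ≈ 0.887

0.887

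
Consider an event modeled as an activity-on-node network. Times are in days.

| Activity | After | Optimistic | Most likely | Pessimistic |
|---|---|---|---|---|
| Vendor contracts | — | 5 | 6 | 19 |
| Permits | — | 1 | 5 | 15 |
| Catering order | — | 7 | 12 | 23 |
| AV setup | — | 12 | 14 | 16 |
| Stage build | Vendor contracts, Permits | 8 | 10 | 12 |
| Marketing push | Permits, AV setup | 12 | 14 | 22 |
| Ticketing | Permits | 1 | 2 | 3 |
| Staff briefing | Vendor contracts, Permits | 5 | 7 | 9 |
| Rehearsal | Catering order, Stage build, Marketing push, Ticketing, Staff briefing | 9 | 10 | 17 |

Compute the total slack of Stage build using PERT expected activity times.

11 days

te_Vendor contracts = (5 + 4·6 + 19)/6 = 48/6 = 8
te_Permits = (1 + 4·5 + 15)/6 = 36/6 = 6
te_Catering order = (7 + 4·12 + 23)/6 = 78/6 = 13
te_AV setup = (12 + 4·14 + 16)/6 = 84/6 = 14
te_Stage build = (8 + 4·10 + 12)/6 = 60/6 = 10
te_Marketing push = (12 + 4·14 + 22)/6 = 90/6 = 15
te_Ticketing = (1 + 4·2 + 3)/6 = 12/6 = 2
te_Staff briefing = (5 + 4·7 + 9)/6 = 42/6 = 7
te_Rehearsal = (9 + 4·10 + 17)/6 = 66/6 = 11

Forward pass:
ES_Vendor contracts = 0; EF_Vendor contracts = 8
ES_Permits = 0; EF_Permits = 6
ES_Catering order = 0; EF_Catering order = 13
ES_AV setup = 0; EF_AV setup = 14
ES_Stage build = max(EF_Vendor contracts=8, EF_Permits=6) = 8; EF_Stage build = 8+10 = 18
ES_Marketing push = max(EF_Permits=6, EF_AV setup=14) = 14; EF_Marketing push = 14+15 = 29
ES_Ticketing = 6; EF_Ticketing = 6+2 = 8
ES_Staff briefing = max(EF_Vendor contracts=8, EF_Permits=6) = 8; EF_Staff briefing = 8+7 = 15
ES_Rehearsal = max(EF_Catering order=13, EF_Stage build=18, EF_Marketing push=29, EF_Ticketing=8, EF_Staff briefing=15) = 29; EF_Rehearsal = 29+11 = 40
Expected project duration μ = 40 days. Critical path: AV setup → Marketing push → Rehearsal.

Backward pass:
LF_Rehearsal = 40; LS_Rehearsal = 40−11 = 29
LF_Staff briefing = LS_Rehearsal = 29; LS_Staff briefing = 29−7 = 22
LF_Ticketing = LS_Rehearsal = 29; LS_Ticketing = 29−2 = 27
LF_Marketing push = LS_Rehearsal = 29; LS_Marketing push = 29−15 = 14
LF_Stage build = LS_Rehearsal = 29; LS_Stage build = 29−10 = 19
LF_AV setup = LS_Marketing push = 14; LS_AV setup = 14−14 = 0
LF_Catering order = LS_Rehearsal = 29; LS_Catering order = 29−13 = 16
LF_Permits = min(LS_Stage build=19, LS_Marketing push=14, LS_Ticketing=27, LS_Staff briefing=22) = 14; LS_Permits = 14−6 = 8
LF_Vendor contracts = min(LS_Stage build=19, LS_Staff briefing=22) = 19; LS_Vendor contracts = 19−8 = 11
Slack_Stage build = LS_Stage build − ES_Stage build = 19 − 8 = 11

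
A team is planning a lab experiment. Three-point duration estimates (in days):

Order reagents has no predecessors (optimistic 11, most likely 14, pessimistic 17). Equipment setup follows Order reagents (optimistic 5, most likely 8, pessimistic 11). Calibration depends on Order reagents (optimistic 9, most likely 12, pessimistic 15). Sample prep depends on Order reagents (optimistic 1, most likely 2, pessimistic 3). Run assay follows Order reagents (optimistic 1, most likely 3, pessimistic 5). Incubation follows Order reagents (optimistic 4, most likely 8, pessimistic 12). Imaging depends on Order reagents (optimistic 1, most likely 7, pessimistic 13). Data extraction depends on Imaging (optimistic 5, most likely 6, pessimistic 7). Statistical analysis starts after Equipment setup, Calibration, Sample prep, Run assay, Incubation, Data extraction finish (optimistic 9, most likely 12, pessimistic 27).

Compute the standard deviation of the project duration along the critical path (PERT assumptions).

te_Order reagents = (11 + 4·14 + 17)/6 = 84/6 = 14; σ²_Order reagents = ((17−11)/6)² = 1.000
te_Equipment setup = (5 + 4·8 + 11)/6 = 48/6 = 8; σ²_Equipment setup = ((11−5)/6)² = 1.000
te_Calibration = (9 + 4·12 + 15)/6 = 72/6 = 12; σ²_Calibration = ((15−9)/6)² = 1.000
te_Sample prep = (1 + 4·2 + 3)/6 = 12/6 = 2; σ²_Sample prep = ((3−1)/6)² = 0.111
te_Run assay = (1 + 4·3 + 5)/6 = 18/6 = 3; σ²_Run assay = ((5−1)/6)² = 0.444
te_Incubation = (4 + 4·8 + 12)/6 = 48/6 = 8; σ²_Incubation = ((12−4)/6)² = 1.778
te_Imaging = (1 + 4·7 + 13)/6 = 42/6 = 7; σ²_Imaging = ((13−1)/6)² = 4.000
te_Data extraction = (5 + 4·6 + 7)/6 = 36/6 = 6; σ²_Data extraction = ((7−5)/6)² = 0.111
te_Statistical analysis = (9 + 4·12 + 27)/6 = 84/6 = 14; σ²_Statistical analysis = ((27−9)/6)² = 9.000

Forward pass:
ES_Order reagents = 0; EF_Order reagents = 14
ES_Equipment setup = 14; EF_Equipment setup = 14+8 = 22
ES_Calibration = 14; EF_Calibration = 14+12 = 26
ES_Sample prep = 14; EF_Sample prep = 14+2 = 16
ES_Run assay = 14; EF_Run assay = 14+3 = 17
ES_Incubation = 14; EF_Incubation = 14+8 = 22
ES_Imaging = 14; EF_Imaging = 14+7 = 21
ES_Data extraction = 21; EF_Data extraction = 21+6 = 27
ES_Statistical analysis = max(EF_Equipment setup=22, EF_Calibration=26, EF_Sample prep=16, EF_Run assay=17, EF_Incubation=22, EF_Data extraction=27) = 27; EF_Statistical analysis = 27+14 = 41
Expected project duration μ = 41 days. Critical path: Order reagents → Imaging → Data extraction → Statistical analysis.

Variance along critical path = 1.000 + 4.000 + 0.111 + 9.000 = 14.111
σ = √14.111 = 3.756 days

3.76 days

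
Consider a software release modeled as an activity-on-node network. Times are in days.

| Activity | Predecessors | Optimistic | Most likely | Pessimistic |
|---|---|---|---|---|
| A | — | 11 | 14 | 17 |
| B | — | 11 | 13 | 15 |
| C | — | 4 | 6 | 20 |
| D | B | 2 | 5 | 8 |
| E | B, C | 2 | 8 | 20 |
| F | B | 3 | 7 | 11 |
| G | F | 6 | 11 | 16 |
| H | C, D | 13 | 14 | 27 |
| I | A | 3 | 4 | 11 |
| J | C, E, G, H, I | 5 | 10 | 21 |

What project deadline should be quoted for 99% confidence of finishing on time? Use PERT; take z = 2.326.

53.7 days

te_A = (11 + 4·14 + 17)/6 = 84/6 = 14; σ²_A = ((17−11)/6)² = 1.000
te_B = (11 + 4·13 + 15)/6 = 78/6 = 13; σ²_B = ((15−11)/6)² = 0.444
te_C = (4 + 4·6 + 20)/6 = 48/6 = 8; σ²_C = ((20−4)/6)² = 7.111
te_D = (2 + 4·5 + 8)/6 = 30/6 = 5; σ²_D = ((8−2)/6)² = 1.000
te_E = (2 + 4·8 + 20)/6 = 54/6 = 9; σ²_E = ((20−2)/6)² = 9.000
te_F = (3 + 4·7 + 11)/6 = 42/6 = 7; σ²_F = ((11−3)/6)² = 1.778
te_G = (6 + 4·11 + 16)/6 = 66/6 = 11; σ²_G = ((16−6)/6)² = 2.778
te_H = (13 + 4·14 + 27)/6 = 96/6 = 16; σ²_H = ((27−13)/6)² = 5.444
te_I = (3 + 4·4 + 11)/6 = 30/6 = 5; σ²_I = ((11−3)/6)² = 1.778
te_J = (5 + 4·10 + 21)/6 = 66/6 = 11; σ²_J = ((21−5)/6)² = 7.111

Forward pass:
ES_A = 0; EF_A = 14
ES_B = 0; EF_B = 13
ES_C = 0; EF_C = 8
ES_D = 13; EF_D = 13+5 = 18
ES_E = max(EF_B=13, EF_C=8) = 13; EF_E = 13+9 = 22
ES_F = 13; EF_F = 13+7 = 20
ES_G = 20; EF_G = 20+11 = 31
ES_H = max(EF_C=8, EF_D=18) = 18; EF_H = 18+16 = 34
ES_I = 14; EF_I = 14+5 = 19
ES_J = max(EF_C=8, EF_E=22, EF_G=31, EF_H=34, EF_I=19) = 34; EF_J = 34+11 = 45
Expected project duration μ = 45 days. Critical path: B → D → H → J.

Variance along critical path = 0.444 + 1.000 + 5.444 + 7.111 = 14.000; σ = 3.742 days.
D = μ + z·σ = 45 + 2.326·3.742 = 53.7 days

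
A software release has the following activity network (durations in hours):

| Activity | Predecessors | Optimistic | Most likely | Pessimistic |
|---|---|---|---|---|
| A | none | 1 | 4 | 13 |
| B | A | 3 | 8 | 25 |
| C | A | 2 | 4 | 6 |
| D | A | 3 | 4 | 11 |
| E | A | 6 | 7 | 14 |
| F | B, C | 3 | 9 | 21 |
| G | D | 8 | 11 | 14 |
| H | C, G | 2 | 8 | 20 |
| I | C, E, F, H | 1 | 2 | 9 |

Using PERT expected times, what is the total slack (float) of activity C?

te_A = (1 + 4·4 + 13)/6 = 30/6 = 5
te_B = (3 + 4·8 + 25)/6 = 60/6 = 10
te_C = (2 + 4·4 + 6)/6 = 24/6 = 4
te_D = (3 + 4·4 + 11)/6 = 30/6 = 5
te_E = (6 + 4·7 + 14)/6 = 48/6 = 8
te_F = (3 + 4·9 + 21)/6 = 60/6 = 10
te_G = (8 + 4·11 + 14)/6 = 66/6 = 11
te_H = (2 + 4·8 + 20)/6 = 54/6 = 9
te_I = (1 + 4·2 + 9)/6 = 18/6 = 3

Forward pass:
ES_A = 0; EF_A = 5
ES_B = 5; EF_B = 5+10 = 15
ES_C = 5; EF_C = 5+4 = 9
ES_D = 5; EF_D = 5+5 = 10
ES_E = 5; EF_E = 5+8 = 13
ES_F = max(EF_B=15, EF_C=9) = 15; EF_F = 15+10 = 25
ES_G = 10; EF_G = 10+11 = 21
ES_H = max(EF_C=9, EF_G=21) = 21; EF_H = 21+9 = 30
ES_I = max(EF_C=9, EF_E=13, EF_F=25, EF_H=30) = 30; EF_I = 30+3 = 33
Expected project duration μ = 33 hours. Critical path: A → D → G → H → I.

Backward pass:
LF_I = 33; LS_I = 33−3 = 30
LF_H = LS_I = 30; LS_H = 30−9 = 21
LF_G = LS_H = 21; LS_G = 21−11 = 10
LF_F = LS_I = 30; LS_F = 30−10 = 20
LF_E = LS_I = 30; LS_E = 30−8 = 22
LF_D = LS_G = 10; LS_D = 10−5 = 5
LF_C = min(LS_F=20, LS_H=21, LS_I=30) = 20; LS_C = 20−4 = 16
LF_B = LS_F = 20; LS_B = 20−10 = 10
LF_A = min(LS_B=10, LS_C=16, LS_D=5, LS_E=22) = 5; LS_A = 5−5 = 0
Slack_C = LS_C − ES_C = 16 − 5 = 11

11 hours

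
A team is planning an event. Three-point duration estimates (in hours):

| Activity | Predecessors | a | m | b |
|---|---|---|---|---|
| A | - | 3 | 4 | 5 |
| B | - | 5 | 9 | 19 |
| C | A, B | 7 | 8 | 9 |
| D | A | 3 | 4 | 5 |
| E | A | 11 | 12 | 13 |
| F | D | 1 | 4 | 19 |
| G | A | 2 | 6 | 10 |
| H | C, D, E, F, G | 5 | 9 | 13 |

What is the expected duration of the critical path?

27 hours

te_A = (3 + 4·4 + 5)/6 = 24/6 = 4
te_B = (5 + 4·9 + 19)/6 = 60/6 = 10
te_C = (7 + 4·8 + 9)/6 = 48/6 = 8
te_D = (3 + 4·4 + 5)/6 = 24/6 = 4
te_E = (11 + 4·12 + 13)/6 = 72/6 = 12
te_F = (1 + 4·4 + 19)/6 = 36/6 = 6
te_G = (2 + 4·6 + 10)/6 = 36/6 = 6
te_H = (5 + 4·9 + 13)/6 = 54/6 = 9

Forward pass:
ES_A = 0; EF_A = 4
ES_B = 0; EF_B = 10
ES_C = max(EF_A=4, EF_B=10) = 10; EF_C = 10+8 = 18
ES_D = 4; EF_D = 4+4 = 8
ES_E = 4; EF_E = 4+12 = 16
ES_F = 8; EF_F = 8+6 = 14
ES_G = 4; EF_G = 4+6 = 10
ES_H = max(EF_C=18, EF_D=8, EF_E=16, EF_F=14, EF_G=10) = 18; EF_H = 18+9 = 27
Expected project duration μ = 27 hours. Critical path: B → C → H.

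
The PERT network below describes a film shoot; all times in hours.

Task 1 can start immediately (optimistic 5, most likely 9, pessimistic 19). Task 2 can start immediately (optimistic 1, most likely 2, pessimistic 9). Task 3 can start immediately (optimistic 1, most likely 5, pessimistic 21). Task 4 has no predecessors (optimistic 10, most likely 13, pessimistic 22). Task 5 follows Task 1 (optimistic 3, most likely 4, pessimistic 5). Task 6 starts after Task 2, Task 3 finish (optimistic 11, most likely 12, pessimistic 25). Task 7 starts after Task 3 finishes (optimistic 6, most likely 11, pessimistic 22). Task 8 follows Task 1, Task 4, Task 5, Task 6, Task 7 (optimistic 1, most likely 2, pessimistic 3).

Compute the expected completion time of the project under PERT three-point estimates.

23 hours

te_Task 1 = (5 + 4·9 + 19)/6 = 60/6 = 10
te_Task 2 = (1 + 4·2 + 9)/6 = 18/6 = 3
te_Task 3 = (1 + 4·5 + 21)/6 = 42/6 = 7
te_Task 4 = (10 + 4·13 + 22)/6 = 84/6 = 14
te_Task 5 = (3 + 4·4 + 5)/6 = 24/6 = 4
te_Task 6 = (11 + 4·12 + 25)/6 = 84/6 = 14
te_Task 7 = (6 + 4·11 + 22)/6 = 72/6 = 12
te_Task 8 = (1 + 4·2 + 3)/6 = 12/6 = 2

Forward pass:
ES_Task 1 = 0; EF_Task 1 = 10
ES_Task 2 = 0; EF_Task 2 = 3
ES_Task 3 = 0; EF_Task 3 = 7
ES_Task 4 = 0; EF_Task 4 = 14
ES_Task 5 = 10; EF_Task 5 = 10+4 = 14
ES_Task 6 = max(EF_Task 2=3, EF_Task 3=7) = 7; EF_Task 6 = 7+14 = 21
ES_Task 7 = 7; EF_Task 7 = 7+12 = 19
ES_Task 8 = max(EF_Task 1=10, EF_Task 4=14, EF_Task 5=14, EF_Task 6=21, EF_Task 7=19) = 21; EF_Task 8 = 21+2 = 23
Expected project duration μ = 23 hours. Critical path: Task 3 → Task 6 → Task 8.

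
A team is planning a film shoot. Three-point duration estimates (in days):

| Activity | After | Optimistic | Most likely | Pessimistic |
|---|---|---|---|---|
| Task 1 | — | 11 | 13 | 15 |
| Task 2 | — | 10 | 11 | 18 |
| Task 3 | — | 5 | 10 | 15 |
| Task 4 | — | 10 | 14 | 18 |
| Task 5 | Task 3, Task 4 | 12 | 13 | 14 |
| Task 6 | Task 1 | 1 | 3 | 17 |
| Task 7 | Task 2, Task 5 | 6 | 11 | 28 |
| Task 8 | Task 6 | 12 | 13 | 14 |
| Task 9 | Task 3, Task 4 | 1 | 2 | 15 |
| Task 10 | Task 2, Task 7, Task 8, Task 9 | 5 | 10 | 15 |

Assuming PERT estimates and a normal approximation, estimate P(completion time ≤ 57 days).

te_Task 1 = (11 + 4·13 + 15)/6 = 78/6 = 13; σ²_Task 1 = ((15−11)/6)² = 0.444
te_Task 2 = (10 + 4·11 + 18)/6 = 72/6 = 12; σ²_Task 2 = ((18−10)/6)² = 1.778
te_Task 3 = (5 + 4·10 + 15)/6 = 60/6 = 10; σ²_Task 3 = ((15−5)/6)² = 2.778
te_Task 4 = (10 + 4·14 + 18)/6 = 84/6 = 14; σ²_Task 4 = ((18−10)/6)² = 1.778
te_Task 5 = (12 + 4·13 + 14)/6 = 78/6 = 13; σ²_Task 5 = ((14−12)/6)² = 0.111
te_Task 6 = (1 + 4·3 + 17)/6 = 30/6 = 5; σ²_Task 6 = ((17−1)/6)² = 7.111
te_Task 7 = (6 + 4·11 + 28)/6 = 78/6 = 13; σ²_Task 7 = ((28−6)/6)² = 13.444
te_Task 8 = (12 + 4·13 + 14)/6 = 78/6 = 13; σ²_Task 8 = ((14−12)/6)² = 0.111
te_Task 9 = (1 + 4·2 + 15)/6 = 24/6 = 4; σ²_Task 9 = ((15−1)/6)² = 5.444
te_Task 10 = (5 + 4·10 + 15)/6 = 60/6 = 10; σ²_Task 10 = ((15−5)/6)² = 2.778

Forward pass:
ES_Task 1 = 0; EF_Task 1 = 13
ES_Task 2 = 0; EF_Task 2 = 12
ES_Task 3 = 0; EF_Task 3 = 10
ES_Task 4 = 0; EF_Task 4 = 14
ES_Task 5 = max(EF_Task 3=10, EF_Task 4=14) = 14; EF_Task 5 = 14+13 = 27
ES_Task 6 = 13; EF_Task 6 = 13+5 = 18
ES_Task 7 = max(EF_Task 2=12, EF_Task 5=27) = 27; EF_Task 7 = 27+13 = 40
ES_Task 8 = 18; EF_Task 8 = 18+13 = 31
ES_Task 9 = max(EF_Task 3=10, EF_Task 4=14) = 14; EF_Task 9 = 14+4 = 18
ES_Task 10 = max(EF_Task 2=12, EF_Task 7=40, EF_Task 8=31, EF_Task 9=18) = 40; EF_Task 10 = 40+10 = 50
Expected project duration μ = 50 days. Critical path: Task 4 → Task 5 → Task 7 → Task 10.

Variance along critical path = 1.778 + 0.111 + 13.444 + 2.778 = 18.111; σ = √18.111 = 4.256 days.
Z = (57 − 50) / 4.256 = 1.645
P(T ≤ 57) = Φ(1.645) ≈ 0.950

0.950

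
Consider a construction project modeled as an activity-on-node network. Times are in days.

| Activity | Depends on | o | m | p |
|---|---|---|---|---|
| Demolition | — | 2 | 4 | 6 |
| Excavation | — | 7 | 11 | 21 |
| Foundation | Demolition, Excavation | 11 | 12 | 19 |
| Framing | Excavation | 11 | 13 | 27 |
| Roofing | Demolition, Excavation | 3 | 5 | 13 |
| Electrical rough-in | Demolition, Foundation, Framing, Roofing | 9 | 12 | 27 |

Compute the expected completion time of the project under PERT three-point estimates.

41 days

te_Demolition = (2 + 4·4 + 6)/6 = 24/6 = 4
te_Excavation = (7 + 4·11 + 21)/6 = 72/6 = 12
te_Foundation = (11 + 4·12 + 19)/6 = 78/6 = 13
te_Framing = (11 + 4·13 + 27)/6 = 90/6 = 15
te_Roofing = (3 + 4·5 + 13)/6 = 36/6 = 6
te_Electrical rough-in = (9 + 4·12 + 27)/6 = 84/6 = 14

Forward pass:
ES_Demolition = 0; EF_Demolition = 4
ES_Excavation = 0; EF_Excavation = 12
ES_Foundation = max(EF_Demolition=4, EF_Excavation=12) = 12; EF_Foundation = 12+13 = 25
ES_Framing = 12; EF_Framing = 12+15 = 27
ES_Roofing = max(EF_Demolition=4, EF_Excavation=12) = 12; EF_Roofing = 12+6 = 18
ES_Electrical rough-in = max(EF_Demolition=4, EF_Foundation=25, EF_Framing=27, EF_Roofing=18) = 27; EF_Electrical rough-in = 27+14 = 41
Expected project duration μ = 41 days. Critical path: Excavation → Framing → Electrical rough-in.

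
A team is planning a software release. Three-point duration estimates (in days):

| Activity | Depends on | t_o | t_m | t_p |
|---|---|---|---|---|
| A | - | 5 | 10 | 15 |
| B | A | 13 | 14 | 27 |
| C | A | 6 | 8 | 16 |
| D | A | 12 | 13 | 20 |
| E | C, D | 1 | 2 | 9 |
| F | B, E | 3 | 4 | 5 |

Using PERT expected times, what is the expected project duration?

31 days

te_A = (5 + 4·10 + 15)/6 = 60/6 = 10
te_B = (13 + 4·14 + 27)/6 = 96/6 = 16
te_C = (6 + 4·8 + 16)/6 = 54/6 = 9
te_D = (12 + 4·13 + 20)/6 = 84/6 = 14
te_E = (1 + 4·2 + 9)/6 = 18/6 = 3
te_F = (3 + 4·4 + 5)/6 = 24/6 = 4

Forward pass:
ES_A = 0; EF_A = 10
ES_B = 10; EF_B = 10+16 = 26
ES_C = 10; EF_C = 10+9 = 19
ES_D = 10; EF_D = 10+14 = 24
ES_E = max(EF_C=19, EF_D=24) = 24; EF_E = 24+3 = 27
ES_F = max(EF_B=26, EF_E=27) = 27; EF_F = 27+4 = 31
Expected project duration μ = 31 days. Critical path: A → D → E → F.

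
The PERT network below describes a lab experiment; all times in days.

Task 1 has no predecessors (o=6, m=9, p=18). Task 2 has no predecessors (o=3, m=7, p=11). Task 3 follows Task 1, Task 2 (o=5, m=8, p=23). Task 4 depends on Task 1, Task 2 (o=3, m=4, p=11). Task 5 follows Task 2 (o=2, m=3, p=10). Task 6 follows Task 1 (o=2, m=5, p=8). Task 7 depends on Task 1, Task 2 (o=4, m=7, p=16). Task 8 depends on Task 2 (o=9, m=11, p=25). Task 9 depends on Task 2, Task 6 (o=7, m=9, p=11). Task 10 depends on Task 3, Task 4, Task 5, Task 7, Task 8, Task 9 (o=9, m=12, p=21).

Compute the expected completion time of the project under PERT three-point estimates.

te_Task 1 = (6 + 4·9 + 18)/6 = 60/6 = 10
te_Task 2 = (3 + 4·7 + 11)/6 = 42/6 = 7
te_Task 3 = (5 + 4·8 + 23)/6 = 60/6 = 10
te_Task 4 = (3 + 4·4 + 11)/6 = 30/6 = 5
te_Task 5 = (2 + 4·3 + 10)/6 = 24/6 = 4
te_Task 6 = (2 + 4·5 + 8)/6 = 30/6 = 5
te_Task 7 = (4 + 4·7 + 16)/6 = 48/6 = 8
te_Task 8 = (9 + 4·11 + 25)/6 = 78/6 = 13
te_Task 9 = (7 + 4·9 + 11)/6 = 54/6 = 9
te_Task 10 = (9 + 4·12 + 21)/6 = 78/6 = 13

Forward pass:
ES_Task 1 = 0; EF_Task 1 = 10
ES_Task 2 = 0; EF_Task 2 = 7
ES_Task 3 = max(EF_Task 1=10, EF_Task 2=7) = 10; EF_Task 3 = 10+10 = 20
ES_Task 4 = max(EF_Task 1=10, EF_Task 2=7) = 10; EF_Task 4 = 10+5 = 15
ES_Task 5 = 7; EF_Task 5 = 7+4 = 11
ES_Task 6 = 10; EF_Task 6 = 10+5 = 15
ES_Task 7 = max(EF_Task 1=10, EF_Task 2=7) = 10; EF_Task 7 = 10+8 = 18
ES_Task 8 = 7; EF_Task 8 = 7+13 = 20
ES_Task 9 = max(EF_Task 2=7, EF_Task 6=15) = 15; EF_Task 9 = 15+9 = 24
ES_Task 10 = max(EF_Task 3=20, EF_Task 4=15, EF_Task 5=11, EF_Task 7=18, EF_Task 8=20, EF_Task 9=24) = 24; EF_Task 10 = 24+13 = 37
Expected project duration μ = 37 days. Critical path: Task 1 → Task 6 → Task 9 → Task 10.

37 days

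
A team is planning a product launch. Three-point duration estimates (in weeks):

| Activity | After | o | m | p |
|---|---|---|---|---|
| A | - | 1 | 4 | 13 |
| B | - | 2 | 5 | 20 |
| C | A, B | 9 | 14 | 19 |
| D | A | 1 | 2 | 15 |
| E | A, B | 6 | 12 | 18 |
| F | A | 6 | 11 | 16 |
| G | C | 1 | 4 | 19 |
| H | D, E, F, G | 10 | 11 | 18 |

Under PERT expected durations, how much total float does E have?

8 weeks

te_A = (1 + 4·4 + 13)/6 = 30/6 = 5
te_B = (2 + 4·5 + 20)/6 = 42/6 = 7
te_C = (9 + 4·14 + 19)/6 = 84/6 = 14
te_D = (1 + 4·2 + 15)/6 = 24/6 = 4
te_E = (6 + 4·12 + 18)/6 = 72/6 = 12
te_F = (6 + 4·11 + 16)/6 = 66/6 = 11
te_G = (1 + 4·4 + 19)/6 = 36/6 = 6
te_H = (10 + 4·11 + 18)/6 = 72/6 = 12

Forward pass:
ES_A = 0; EF_A = 5
ES_B = 0; EF_B = 7
ES_C = max(EF_A=5, EF_B=7) = 7; EF_C = 7+14 = 21
ES_D = 5; EF_D = 5+4 = 9
ES_E = max(EF_A=5, EF_B=7) = 7; EF_E = 7+12 = 19
ES_F = 5; EF_F = 5+11 = 16
ES_G = 21; EF_G = 21+6 = 27
ES_H = max(EF_D=9, EF_E=19, EF_F=16, EF_G=27) = 27; EF_H = 27+12 = 39
Expected project duration μ = 39 weeks. Critical path: B → C → G → H.

Backward pass:
LF_H = 39; LS_H = 39−12 = 27
LF_G = LS_H = 27; LS_G = 27−6 = 21
LF_F = LS_H = 27; LS_F = 27−11 = 16
LF_E = LS_H = 27; LS_E = 27−12 = 15
LF_D = LS_H = 27; LS_D = 27−4 = 23
LF_C = LS_G = 21; LS_C = 21−14 = 7
LF_B = min(LS_C=7, LS_E=15) = 7; LS_B = 7−7 = 0
LF_A = min(LS_C=7, LS_D=23, LS_E=15, LS_F=16) = 7; LS_A = 7−5 = 2
Slack_E = LS_E − ES_E = 15 − 7 = 8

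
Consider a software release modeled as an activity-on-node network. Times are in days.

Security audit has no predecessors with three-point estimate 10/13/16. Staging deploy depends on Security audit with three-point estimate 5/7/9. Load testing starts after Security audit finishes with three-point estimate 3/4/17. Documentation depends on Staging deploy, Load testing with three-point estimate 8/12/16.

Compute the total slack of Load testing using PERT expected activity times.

1 days

te_Security audit = (10 + 4·13 + 16)/6 = 78/6 = 13
te_Staging deploy = (5 + 4·7 + 9)/6 = 42/6 = 7
te_Load testing = (3 + 4·4 + 17)/6 = 36/6 = 6
te_Documentation = (8 + 4·12 + 16)/6 = 72/6 = 12

Forward pass:
ES_Security audit = 0; EF_Security audit = 13
ES_Staging deploy = 13; EF_Staging deploy = 13+7 = 20
ES_Load testing = 13; EF_Load testing = 13+6 = 19
ES_Documentation = max(EF_Staging deploy=20, EF_Load testing=19) = 20; EF_Documentation = 20+12 = 32
Expected project duration μ = 32 days. Critical path: Security audit → Staging deploy → Documentation.

Backward pass:
LF_Documentation = 32; LS_Documentation = 32−12 = 20
LF_Load testing = LS_Documentation = 20; LS_Load testing = 20−6 = 14
LF_Staging deploy = LS_Documentation = 20; LS_Staging deploy = 20−7 = 13
LF_Security audit = min(LS_Staging deploy=13, LS_Load testing=14) = 13; LS_Security audit = 13−13 = 0
Slack_Load testing = LS_Load testing − ES_Load testing = 14 − 13 = 1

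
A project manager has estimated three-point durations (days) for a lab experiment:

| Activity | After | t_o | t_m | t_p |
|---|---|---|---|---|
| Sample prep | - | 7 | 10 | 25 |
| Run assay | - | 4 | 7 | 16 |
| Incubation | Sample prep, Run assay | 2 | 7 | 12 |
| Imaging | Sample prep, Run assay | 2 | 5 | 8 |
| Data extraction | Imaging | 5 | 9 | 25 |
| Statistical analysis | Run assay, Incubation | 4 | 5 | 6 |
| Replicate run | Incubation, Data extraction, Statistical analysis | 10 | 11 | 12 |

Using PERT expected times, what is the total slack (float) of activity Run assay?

te_Sample prep = (7 + 4·10 + 25)/6 = 72/6 = 12
te_Run assay = (4 + 4·7 + 16)/6 = 48/6 = 8
te_Incubation = (2 + 4·7 + 12)/6 = 42/6 = 7
te_Imaging = (2 + 4·5 + 8)/6 = 30/6 = 5
te_Data extraction = (5 + 4·9 + 25)/6 = 66/6 = 11
te_Statistical analysis = (4 + 4·5 + 6)/6 = 30/6 = 5
te_Replicate run = (10 + 4·11 + 12)/6 = 66/6 = 11

Forward pass:
ES_Sample prep = 0; EF_Sample prep = 12
ES_Run assay = 0; EF_Run assay = 8
ES_Incubation = max(EF_Sample prep=12, EF_Run assay=8) = 12; EF_Incubation = 12+7 = 19
ES_Imaging = max(EF_Sample prep=12, EF_Run assay=8) = 12; EF_Imaging = 12+5 = 17
ES_Data extraction = 17; EF_Data extraction = 17+11 = 28
ES_Statistical analysis = max(EF_Run assay=8, EF_Incubation=19) = 19; EF_Statistical analysis = 19+5 = 24
ES_Replicate run = max(EF_Incubation=19, EF_Data extraction=28, EF_Statistical analysis=24) = 28; EF_Replicate run = 28+11 = 39
Expected project duration μ = 39 days. Critical path: Sample prep → Imaging → Data extraction → Replicate run.

Backward pass:
LF_Replicate run = 39; LS_Replicate run = 39−11 = 28
LF_Statistical analysis = LS_Replicate run = 28; LS_Statistical analysis = 28−5 = 23
LF_Data extraction = LS_Replicate run = 28; LS_Data extraction = 28−11 = 17
LF_Imaging = LS_Data extraction = 17; LS_Imaging = 17−5 = 12
LF_Incubation = min(LS_Statistical analysis=23, LS_Replicate run=28) = 23; LS_Incubation = 23−7 = 16
LF_Run assay = min(LS_Incubation=16, LS_Imaging=12, LS_Statistical analysis=23) = 12; LS_Run assay = 12−8 = 4
LF_Sample prep = min(LS_Incubation=16, LS_Imaging=12) = 12; LS_Sample prep = 12−12 = 0
Slack_Run assay = LS_Run assay − ES_Run assay = 4 − 0 = 4

4 days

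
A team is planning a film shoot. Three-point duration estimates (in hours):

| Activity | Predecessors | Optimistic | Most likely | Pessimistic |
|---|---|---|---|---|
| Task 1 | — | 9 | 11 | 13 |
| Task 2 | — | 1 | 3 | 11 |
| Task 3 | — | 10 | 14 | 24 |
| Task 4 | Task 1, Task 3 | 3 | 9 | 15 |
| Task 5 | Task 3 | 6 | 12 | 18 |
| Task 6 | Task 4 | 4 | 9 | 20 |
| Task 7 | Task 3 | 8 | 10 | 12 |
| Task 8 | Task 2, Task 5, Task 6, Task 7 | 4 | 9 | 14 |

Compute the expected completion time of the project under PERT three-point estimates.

te_Task 1 = (9 + 4·11 + 13)/6 = 66/6 = 11
te_Task 2 = (1 + 4·3 + 11)/6 = 24/6 = 4
te_Task 3 = (10 + 4·14 + 24)/6 = 90/6 = 15
te_Task 4 = (3 + 4·9 + 15)/6 = 54/6 = 9
te_Task 5 = (6 + 4·12 + 18)/6 = 72/6 = 12
te_Task 6 = (4 + 4·9 + 20)/6 = 60/6 = 10
te_Task 7 = (8 + 4·10 + 12)/6 = 60/6 = 10
te_Task 8 = (4 + 4·9 + 14)/6 = 54/6 = 9

Forward pass:
ES_Task 1 = 0; EF_Task 1 = 11
ES_Task 2 = 0; EF_Task 2 = 4
ES_Task 3 = 0; EF_Task 3 = 15
ES_Task 4 = max(EF_Task 1=11, EF_Task 3=15) = 15; EF_Task 4 = 15+9 = 24
ES_Task 5 = 15; EF_Task 5 = 15+12 = 27
ES_Task 6 = 24; EF_Task 6 = 24+10 = 34
ES_Task 7 = 15; EF_Task 7 = 15+10 = 25
ES_Task 8 = max(EF_Task 2=4, EF_Task 5=27, EF_Task 6=34, EF_Task 7=25) = 34; EF_Task 8 = 34+9 = 43
Expected project duration μ = 43 hours. Critical path: Task 3 → Task 4 → Task 6 → Task 8.

43 hours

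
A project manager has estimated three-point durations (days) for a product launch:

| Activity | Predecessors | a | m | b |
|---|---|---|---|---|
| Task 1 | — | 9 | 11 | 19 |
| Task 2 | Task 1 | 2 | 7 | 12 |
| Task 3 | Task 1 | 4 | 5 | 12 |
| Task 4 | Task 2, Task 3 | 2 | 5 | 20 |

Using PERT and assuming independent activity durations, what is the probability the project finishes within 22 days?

te_Task 1 = (9 + 4·11 + 19)/6 = 72/6 = 12; σ²_Task 1 = ((19−9)/6)² = 2.778
te_Task 2 = (2 + 4·7 + 12)/6 = 42/6 = 7; σ²_Task 2 = ((12−2)/6)² = 2.778
te_Task 3 = (4 + 4·5 + 12)/6 = 36/6 = 6; σ²_Task 3 = ((12−4)/6)² = 1.778
te_Task 4 = (2 + 4·5 + 20)/6 = 42/6 = 7; σ²_Task 4 = ((20−2)/6)² = 9.000

Forward pass:
ES_Task 1 = 0; EF_Task 1 = 12
ES_Task 2 = 12; EF_Task 2 = 12+7 = 19
ES_Task 3 = 12; EF_Task 3 = 12+6 = 18
ES_Task 4 = max(EF_Task 2=19, EF_Task 3=18) = 19; EF_Task 4 = 19+7 = 26
Expected project duration μ = 26 days. Critical path: Task 1 → Task 2 → Task 4.

Variance along critical path = 2.778 + 2.778 + 9.000 = 14.556; σ = √14.556 = 3.815 days.
Z = (22 − 26) / 3.815 = -1.048
P(T ≤ 22) = Φ(-1.048) ≈ 0.147

0.147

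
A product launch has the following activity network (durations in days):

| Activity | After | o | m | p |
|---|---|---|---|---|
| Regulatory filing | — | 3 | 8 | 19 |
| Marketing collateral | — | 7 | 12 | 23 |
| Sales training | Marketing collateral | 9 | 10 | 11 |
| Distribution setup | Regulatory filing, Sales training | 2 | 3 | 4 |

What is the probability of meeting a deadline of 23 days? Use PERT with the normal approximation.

te_Regulatory filing = (3 + 4·8 + 19)/6 = 54/6 = 9; σ²_Regulatory filing = ((19−3)/6)² = 7.111
te_Marketing collateral = (7 + 4·12 + 23)/6 = 78/6 = 13; σ²_Marketing collateral = ((23−7)/6)² = 7.111
te_Sales training = (9 + 4·10 + 11)/6 = 60/6 = 10; σ²_Sales training = ((11−9)/6)² = 0.111
te_Distribution setup = (2 + 4·3 + 4)/6 = 18/6 = 3; σ²_Distribution setup = ((4−2)/6)² = 0.111

Forward pass:
ES_Regulatory filing = 0; EF_Regulatory filing = 9
ES_Marketing collateral = 0; EF_Marketing collateral = 13
ES_Sales training = 13; EF_Sales training = 13+10 = 23
ES_Distribution setup = max(EF_Regulatory filing=9, EF_Sales training=23) = 23; EF_Distribution setup = 23+3 = 26
Expected project duration μ = 26 days. Critical path: Marketing collateral → Sales training → Distribution setup.

Variance along critical path = 7.111 + 0.111 + 0.111 = 7.333; σ = √7.333 = 2.708 days.
Z = (23 − 26) / 2.708 = -1.108
P(T ≤ 23) = Φ(-1.108) ≈ 0.134

0.134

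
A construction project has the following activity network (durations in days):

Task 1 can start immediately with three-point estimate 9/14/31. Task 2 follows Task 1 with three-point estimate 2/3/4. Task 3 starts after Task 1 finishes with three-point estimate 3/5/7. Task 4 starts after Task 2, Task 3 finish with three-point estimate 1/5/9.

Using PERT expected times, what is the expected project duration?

te_Task 1 = (9 + 4·14 + 31)/6 = 96/6 = 16
te_Task 2 = (2 + 4·3 + 4)/6 = 18/6 = 3
te_Task 3 = (3 + 4·5 + 7)/6 = 30/6 = 5
te_Task 4 = (1 + 4·5 + 9)/6 = 30/6 = 5

Forward pass:
ES_Task 1 = 0; EF_Task 1 = 16
ES_Task 2 = 16; EF_Task 2 = 16+3 = 19
ES_Task 3 = 16; EF_Task 3 = 16+5 = 21
ES_Task 4 = max(EF_Task 2=19, EF_Task 3=21) = 21; EF_Task 4 = 21+5 = 26
Expected project duration μ = 26 days. Critical path: Task 1 → Task 3 → Task 4.

26 days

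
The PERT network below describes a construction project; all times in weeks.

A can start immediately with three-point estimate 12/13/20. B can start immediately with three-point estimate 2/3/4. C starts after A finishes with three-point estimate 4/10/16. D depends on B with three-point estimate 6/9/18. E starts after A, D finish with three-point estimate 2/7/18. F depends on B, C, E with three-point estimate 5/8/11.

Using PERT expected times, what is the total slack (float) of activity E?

2 weeks

te_A = (12 + 4·13 + 20)/6 = 84/6 = 14
te_B = (2 + 4·3 + 4)/6 = 18/6 = 3
te_C = (4 + 4·10 + 16)/6 = 60/6 = 10
te_D = (6 + 4·9 + 18)/6 = 60/6 = 10
te_E = (2 + 4·7 + 18)/6 = 48/6 = 8
te_F = (5 + 4·8 + 11)/6 = 48/6 = 8

Forward pass:
ES_A = 0; EF_A = 14
ES_B = 0; EF_B = 3
ES_C = 14; EF_C = 14+10 = 24
ES_D = 3; EF_D = 3+10 = 13
ES_E = max(EF_A=14, EF_D=13) = 14; EF_E = 14+8 = 22
ES_F = max(EF_B=3, EF_C=24, EF_E=22) = 24; EF_F = 24+8 = 32
Expected project duration μ = 32 weeks. Critical path: A → C → F.

Backward pass:
LF_F = 32; LS_F = 32−8 = 24
LF_E = LS_F = 24; LS_E = 24−8 = 16
LF_D = LS_E = 16; LS_D = 16−10 = 6
LF_C = LS_F = 24; LS_C = 24−10 = 14
LF_B = min(LS_D=6, LS_F=24) = 6; LS_B = 6−3 = 3
LF_A = min(LS_C=14, LS_E=16) = 14; LS_A = 14−14 = 0
Slack_E = LS_E − ES_E = 16 − 14 = 2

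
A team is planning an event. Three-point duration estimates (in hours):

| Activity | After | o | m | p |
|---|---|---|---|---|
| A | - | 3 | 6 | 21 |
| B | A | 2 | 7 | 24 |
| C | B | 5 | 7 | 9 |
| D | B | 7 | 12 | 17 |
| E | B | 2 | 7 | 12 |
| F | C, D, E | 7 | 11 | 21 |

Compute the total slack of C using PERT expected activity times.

5 hours

te_A = (3 + 4·6 + 21)/6 = 48/6 = 8
te_B = (2 + 4·7 + 24)/6 = 54/6 = 9
te_C = (5 + 4·7 + 9)/6 = 42/6 = 7
te_D = (7 + 4·12 + 17)/6 = 72/6 = 12
te_E = (2 + 4·7 + 12)/6 = 42/6 = 7
te_F = (7 + 4·11 + 21)/6 = 72/6 = 12

Forward pass:
ES_A = 0; EF_A = 8
ES_B = 8; EF_B = 8+9 = 17
ES_C = 17; EF_C = 17+7 = 24
ES_D = 17; EF_D = 17+12 = 29
ES_E = 17; EF_E = 17+7 = 24
ES_F = max(EF_C=24, EF_D=29, EF_E=24) = 29; EF_F = 29+12 = 41
Expected project duration μ = 41 hours. Critical path: A → B → D → F.

Backward pass:
LF_F = 41; LS_F = 41−12 = 29
LF_E = LS_F = 29; LS_E = 29−7 = 22
LF_D = LS_F = 29; LS_D = 29−12 = 17
LF_C = LS_F = 29; LS_C = 29−7 = 22
LF_B = min(LS_C=22, LS_D=17, LS_E=22) = 17; LS_B = 17−9 = 8
LF_A = LS_B = 8; LS_A = 8−8 = 0
Slack_C = LS_C − ES_C = 22 − 17 = 5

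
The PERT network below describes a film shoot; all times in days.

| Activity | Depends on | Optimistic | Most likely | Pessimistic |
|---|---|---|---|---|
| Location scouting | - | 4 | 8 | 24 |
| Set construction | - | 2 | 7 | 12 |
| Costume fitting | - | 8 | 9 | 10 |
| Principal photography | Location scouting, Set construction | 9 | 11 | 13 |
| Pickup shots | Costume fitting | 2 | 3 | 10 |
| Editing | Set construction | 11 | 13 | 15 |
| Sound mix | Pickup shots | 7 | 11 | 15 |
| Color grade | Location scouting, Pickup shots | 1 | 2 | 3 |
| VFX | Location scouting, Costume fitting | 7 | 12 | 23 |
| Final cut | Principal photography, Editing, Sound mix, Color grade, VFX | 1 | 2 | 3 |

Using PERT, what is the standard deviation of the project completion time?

te_Location scouting = (4 + 4·8 + 24)/6 = 60/6 = 10; σ²_Location scouting = ((24−4)/6)² = 11.111
te_Set construction = (2 + 4·7 + 12)/6 = 42/6 = 7; σ²_Set construction = ((12−2)/6)² = 2.778
te_Costume fitting = (8 + 4·9 + 10)/6 = 54/6 = 9; σ²_Costume fitting = ((10−8)/6)² = 0.111
te_Principal photography = (9 + 4·11 + 13)/6 = 66/6 = 11; σ²_Principal photography = ((13−9)/6)² = 0.444
te_Pickup shots = (2 + 4·3 + 10)/6 = 24/6 = 4; σ²_Pickup shots = ((10−2)/6)² = 1.778
te_Editing = (11 + 4·13 + 15)/6 = 78/6 = 13; σ²_Editing = ((15−11)/6)² = 0.444
te_Sound mix = (7 + 4·11 + 15)/6 = 66/6 = 11; σ²_Sound mix = ((15−7)/6)² = 1.778
te_Color grade = (1 + 4·2 + 3)/6 = 12/6 = 2; σ²_Color grade = ((3−1)/6)² = 0.111
te_VFX = (7 + 4·12 + 23)/6 = 78/6 = 13; σ²_VFX = ((23−7)/6)² = 7.111
te_Final cut = (1 + 4·2 + 3)/6 = 12/6 = 2; σ²_Final cut = ((3−1)/6)² = 0.111

Forward pass:
ES_Location scouting = 0; EF_Location scouting = 10
ES_Set construction = 0; EF_Set construction = 7
ES_Costume fitting = 0; EF_Costume fitting = 9
ES_Principal photography = max(EF_Location scouting=10, EF_Set construction=7) = 10; EF_Principal photography = 10+11 = 21
ES_Pickup shots = 9; EF_Pickup shots = 9+4 = 13
ES_Editing = 7; EF_Editing = 7+13 = 20
ES_Sound mix = 13; EF_Sound mix = 13+11 = 24
ES_Color grade = max(EF_Location scouting=10, EF_Pickup shots=13) = 13; EF_Color grade = 13+2 = 15
ES_VFX = max(EF_Location scouting=10, EF_Costume fitting=9) = 10; EF_VFX = 10+13 = 23
ES_Final cut = max(EF_Principal photography=21, EF_Editing=20, EF_Sound mix=24, EF_Color grade=15, EF_VFX=23) = 24; EF_Final cut = 24+2 = 26
Expected project duration μ = 26 days. Critical path: Costume fitting → Pickup shots → Sound mix → Final cut.

Variance along critical path = 0.111 + 1.778 + 1.778 + 0.111 = 3.778
σ = √3.778 = 1.944 days

1.94 days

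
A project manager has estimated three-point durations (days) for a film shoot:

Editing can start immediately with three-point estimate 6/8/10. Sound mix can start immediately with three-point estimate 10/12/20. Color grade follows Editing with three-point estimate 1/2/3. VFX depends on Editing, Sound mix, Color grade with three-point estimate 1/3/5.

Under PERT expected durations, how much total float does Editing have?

3 days

te_Editing = (6 + 4·8 + 10)/6 = 48/6 = 8
te_Sound mix = (10 + 4·12 + 20)/6 = 78/6 = 13
te_Color grade = (1 + 4·2 + 3)/6 = 12/6 = 2
te_VFX = (1 + 4·3 + 5)/6 = 18/6 = 3

Forward pass:
ES_Editing = 0; EF_Editing = 8
ES_Sound mix = 0; EF_Sound mix = 13
ES_Color grade = 8; EF_Color grade = 8+2 = 10
ES_VFX = max(EF_Editing=8, EF_Sound mix=13, EF_Color grade=10) = 13; EF_VFX = 13+3 = 16
Expected project duration μ = 16 days. Critical path: Sound mix → VFX.

Backward pass:
LF_VFX = 16; LS_VFX = 16−3 = 13
LF_Color grade = LS_VFX = 13; LS_Color grade = 13−2 = 11
LF_Sound mix = LS_VFX = 13; LS_Sound mix = 13−13 = 0
LF_Editing = min(LS_Color grade=11, LS_VFX=13) = 11; LS_Editing = 11−8 = 3
Slack_Editing = LS_Editing − ES_Editing = 3 − 0 = 3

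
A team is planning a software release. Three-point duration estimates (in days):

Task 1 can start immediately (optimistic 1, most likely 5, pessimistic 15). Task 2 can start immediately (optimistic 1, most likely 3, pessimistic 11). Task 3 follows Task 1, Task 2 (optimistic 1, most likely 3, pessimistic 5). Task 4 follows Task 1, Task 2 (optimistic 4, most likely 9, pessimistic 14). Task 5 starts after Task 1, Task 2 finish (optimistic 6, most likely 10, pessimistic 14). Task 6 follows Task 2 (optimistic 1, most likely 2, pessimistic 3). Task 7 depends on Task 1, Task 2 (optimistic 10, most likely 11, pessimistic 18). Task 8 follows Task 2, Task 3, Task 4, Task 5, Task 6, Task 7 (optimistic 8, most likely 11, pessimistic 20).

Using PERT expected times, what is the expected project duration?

te_Task 1 = (1 + 4·5 + 15)/6 = 36/6 = 6
te_Task 2 = (1 + 4·3 + 11)/6 = 24/6 = 4
te_Task 3 = (1 + 4·3 + 5)/6 = 18/6 = 3
te_Task 4 = (4 + 4·9 + 14)/6 = 54/6 = 9
te_Task 5 = (6 + 4·10 + 14)/6 = 60/6 = 10
te_Task 6 = (1 + 4·2 + 3)/6 = 12/6 = 2
te_Task 7 = (10 + 4·11 + 18)/6 = 72/6 = 12
te_Task 8 = (8 + 4·11 + 20)/6 = 72/6 = 12

Forward pass:
ES_Task 1 = 0; EF_Task 1 = 6
ES_Task 2 = 0; EF_Task 2 = 4
ES_Task 3 = max(EF_Task 1=6, EF_Task 2=4) = 6; EF_Task 3 = 6+3 = 9
ES_Task 4 = max(EF_Task 1=6, EF_Task 2=4) = 6; EF_Task 4 = 6+9 = 15
ES_Task 5 = max(EF_Task 1=6, EF_Task 2=4) = 6; EF_Task 5 = 6+10 = 16
ES_Task 6 = 4; EF_Task 6 = 4+2 = 6
ES_Task 7 = max(EF_Task 1=6, EF_Task 2=4) = 6; EF_Task 7 = 6+12 = 18
ES_Task 8 = max(EF_Task 2=4, EF_Task 3=9, EF_Task 4=15, EF_Task 5=16, EF_Task 6=6, EF_Task 7=18) = 18; EF_Task 8 = 18+12 = 30
Expected project duration μ = 30 days. Critical path: Task 1 → Task 7 → Task 8.

30 days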